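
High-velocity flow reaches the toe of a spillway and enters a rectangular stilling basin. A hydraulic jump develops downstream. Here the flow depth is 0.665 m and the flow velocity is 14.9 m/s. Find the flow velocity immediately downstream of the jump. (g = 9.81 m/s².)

Fr₁ = V₁/√(g·y₁) = 14.9/√(9.81×0.665) = 5.83.
Conjugate-depth relation: y₂/y₁ = ½[√(1 + 8Fr₁²) − 1] = ½[√273.3 − 1] = 7.77.
y₂ = 7.77 × 0.665 = 5.16 m.
q = V₁·y₁ = 14.9 × 0.665 = 9.91 m²/s.
V₂ = q/y₂ = 9.91/5.16 = 1.92 m/s.

V₂ = 1.92 m/s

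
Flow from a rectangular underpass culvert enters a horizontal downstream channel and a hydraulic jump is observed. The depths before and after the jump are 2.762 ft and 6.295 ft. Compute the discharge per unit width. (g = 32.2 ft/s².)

q = 50.35 ft²/s

For a rectangular channel the momentum equation gives q² = ½·g·y₁·y₂·(y₁ + y₂) = ½×32.2×2.762×6.295×9.057 = 2535.
q = √2535 = 50.35 ft²/s.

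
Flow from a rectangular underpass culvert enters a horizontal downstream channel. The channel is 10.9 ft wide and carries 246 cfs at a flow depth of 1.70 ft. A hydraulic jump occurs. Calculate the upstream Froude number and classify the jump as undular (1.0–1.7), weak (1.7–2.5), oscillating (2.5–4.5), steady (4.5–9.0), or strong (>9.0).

Fr₁ = 1.79; weak jump

q = Q/b = 246/10.9 = 22.6 ft²/s; V₁ = q/y₁ = 13.3 ft/s. Fr₁ = V₁/√(g·y₁) = 1.79.
Fr₁ = 1.79 lies in the weak range.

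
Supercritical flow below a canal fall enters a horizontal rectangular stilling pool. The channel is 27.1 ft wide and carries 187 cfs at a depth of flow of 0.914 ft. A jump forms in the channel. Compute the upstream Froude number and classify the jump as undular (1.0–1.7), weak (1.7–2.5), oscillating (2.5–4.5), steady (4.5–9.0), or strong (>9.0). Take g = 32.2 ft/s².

q = Q/b = 187/27.1 = 6.90 ft²/s; V₁ = q/y₁ = 7.55 ft/s. Fr₁ = V₁/√(g·y₁) = 1.39.
Fr₁ = 1.39 lies in the undular range.

Fr₁ = 1.39; undular jump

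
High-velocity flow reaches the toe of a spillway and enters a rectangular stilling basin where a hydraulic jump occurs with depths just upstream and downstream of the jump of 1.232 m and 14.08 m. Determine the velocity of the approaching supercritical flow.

V₁ = 29.30 m/s

For a rectangular channel the momentum equation gives q² = ½·g·y₁·y₂·(y₁ + y₂) = ½×9.81×1.232×14.08×15.31 = 1303.
q = √1303 = 36.09 m²/s.
V₁ = q/y₁ = 36.09/1.232 = 29.30 m/s.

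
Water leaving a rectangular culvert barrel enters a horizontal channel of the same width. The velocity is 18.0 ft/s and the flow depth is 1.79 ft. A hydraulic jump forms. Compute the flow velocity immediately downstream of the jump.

Fr₁ = V₁/√(g·y₁) = 18.0/√(32.2×1.79) = 2.37.
By Bélanger, y₂/y₁ = ½[√(1 + 8Fr₁²) − 1] = ½[√45.97 − 1] = 2.89.
y₂ = 2.89 × 1.79 = 5.17 ft.
q = V₁·y₁ = 18.0 × 1.79 = 32.2 ft²/s.
V₂ = q/y₂ = 32.2/5.17 = 6.23 ft/s.

V₂ = 6.23 ft/s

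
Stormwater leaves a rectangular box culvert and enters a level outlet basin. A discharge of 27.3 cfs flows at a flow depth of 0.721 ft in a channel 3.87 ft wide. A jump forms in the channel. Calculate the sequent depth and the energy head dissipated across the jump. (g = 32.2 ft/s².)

q = Q/b = 27.3/3.87 = 7.05 ft²/s; V₁ = q/y₁ = 9.78 ft/s. Fr₁ = V₁/√(g·y₁) = 2.03.
From the momentum equation for a rectangular channel, y₂/y₁ = ½[√(1 + 8Fr₁²) − 1] = ½[√33.99 − 1] = 2.41.
y₂ = 2.41 × 0.721 = 1.74 ft.
Head loss: ΔE = (y₂ − y₁)³/(4y₁y₂) = (1.74 − 0.721)³/(4×0.721×1.74) = 1.06/5.02 = 0.211 ft.

y₂ = 1.74 ft; ΔE = 0.211 ft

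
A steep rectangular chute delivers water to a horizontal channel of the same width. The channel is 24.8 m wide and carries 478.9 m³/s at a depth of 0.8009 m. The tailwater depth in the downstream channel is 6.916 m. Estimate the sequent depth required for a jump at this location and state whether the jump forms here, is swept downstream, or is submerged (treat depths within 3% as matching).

y₂ = 9.351 m; the jump is swept downstream

q = Q/b = 478.9/24.8 = 19.31 m²/s; V₁ = q/y₁ = 24.11 m/s. Fr₁ = V₁/√(g·y₁) = 8.602.
Conjugate-depth relation: y₂/y₁ = ½[√(1 + 8Fr₁²) − 1] = ½[√592.93 − 1] = 11.68.
y₂ = 11.68 × 0.8009 = 9.351 m.
Tailwater y_tw = 6.916 m: y_tw < y₂, so the jump is swept downstream.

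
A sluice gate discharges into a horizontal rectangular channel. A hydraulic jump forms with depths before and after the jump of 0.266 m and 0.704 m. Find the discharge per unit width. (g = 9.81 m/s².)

For a rectangular channel the momentum equation gives q² = ½·g·y₁·y₂·(y₁ + y₂) = ½×9.81×0.266×0.704×0.970 = 0.891.
q = √0.891 = 0.944 m²/s.

q = 0.944 m²/s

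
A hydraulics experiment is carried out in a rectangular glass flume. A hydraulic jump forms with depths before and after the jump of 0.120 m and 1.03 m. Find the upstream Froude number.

Fr₁ = 6.41

For a rectangular channel the momentum equation gives q² = ½·g·y₁·y₂·(y₁ + y₂) = ½×9.81×0.120×1.03×1.15 = 0.697.
q = √0.697 = 0.835 m²/s.
V₁ = q/y₁ = 6.96 m/s; Fr₁ = V₁/√(g·y₁) = 6.41.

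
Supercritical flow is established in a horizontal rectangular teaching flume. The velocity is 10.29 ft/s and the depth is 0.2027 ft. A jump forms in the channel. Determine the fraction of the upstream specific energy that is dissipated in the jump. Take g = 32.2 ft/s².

ΔE/E₁ = 0.395 (39.5%)

Fr₁ = V₁/√(g·y₁) = 10.29/√(32.2×0.2027) = 4.028.
Sequent-depth ratio: y₂/y₁ = ½[√(1 + 8Fr₁²) − 1] = ½[√130.78 − 1] = 5.218.
y₂ = 5.218 × 0.2027 = 1.058 ft.
E₁ = y₁ + V₁²/2g = 1.847 ft. ΔE = (y₂ − y₁)³/(4y₁y₂) = 0.7288 ft. ΔE/E₁ = 0.7288/1.847 = 0.395.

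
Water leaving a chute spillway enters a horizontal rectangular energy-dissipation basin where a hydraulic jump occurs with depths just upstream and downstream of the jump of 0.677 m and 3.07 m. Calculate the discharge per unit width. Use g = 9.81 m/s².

q = 6.18 m²/s

For a rectangular channel the momentum equation gives q² = ½·g·y₁·y₂·(y₁ + y₂) = ½×9.81×0.677×3.07×3.75 = 38.2.
q = √38.2 = 6.18 m²/s.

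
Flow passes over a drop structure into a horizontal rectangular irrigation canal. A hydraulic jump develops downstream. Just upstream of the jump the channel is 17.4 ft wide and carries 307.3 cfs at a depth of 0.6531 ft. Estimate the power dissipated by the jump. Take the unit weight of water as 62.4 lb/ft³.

q = Q/b = 307.3/17.4 = 17.66 ft²/s; V₁ = q/y₁ = 27.04 ft/s. Fr₁ = V₁/√(g·y₁) = 5.897.
Conjugate-depth relation: y₂/y₁ = ½[√(1 + 8Fr₁²) − 1] = ½[√279.18 − 1] = 7.854.
y₂ = 7.854 × 0.6531 = 5.130 ft.
Head loss: ΔE = (y₂ − y₁)³/(4y₁y₂) = (5.130 − 0.6531)³/(4×0.6531×5.130) = 89.71/13.40 = 6.694 ft.
P = γ·Q·ΔE/550 = 62.4 × 307.3 × 6.694 / 550 = 233.4 hp.

P = 233.4 hp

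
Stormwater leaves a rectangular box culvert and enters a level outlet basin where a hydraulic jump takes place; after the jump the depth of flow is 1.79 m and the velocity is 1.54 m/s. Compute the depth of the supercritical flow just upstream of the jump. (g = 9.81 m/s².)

y₁ = 0.396 m

Fr₂ = V₂/√(g·y₂) = 1.54/√(9.81×1.79) = 0.368.
Applying the sequent-depth relation in reverse, y₁/y₂ = ½[√(1 + 8Fr₂²) − 1] = ½[√2.080 − 1] = 0.221.
y₁ = 0.221 × 1.79 = 0.396 m.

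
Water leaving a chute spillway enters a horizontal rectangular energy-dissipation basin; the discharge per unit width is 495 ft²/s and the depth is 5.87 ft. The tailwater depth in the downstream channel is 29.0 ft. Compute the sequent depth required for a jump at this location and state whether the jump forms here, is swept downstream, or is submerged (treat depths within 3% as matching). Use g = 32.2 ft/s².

V₁ = q/y₁ = 495/5.87 = 84.3 ft/s. Fr₁ = V₁/√(g·y₁) = 84.3/√(32.2×5.87) = 6.13.
Conjugate-depth relation: y₂/y₁ = ½[√(1 + 8Fr₁²) − 1] = ½[√302.0 − 1] = 8.19.
y₂ = 8.19 × 5.87 = 48.1 ft.
Tailwater y_tw = 29.0 ft: y_tw < y₂, so the jump is swept downstream.

y₂ = 48.1 ft; the jump is swept downstream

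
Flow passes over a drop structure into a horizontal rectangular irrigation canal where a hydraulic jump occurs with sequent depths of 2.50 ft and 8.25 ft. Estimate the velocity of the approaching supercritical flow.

For a rectangular channel the momentum equation gives q² = ½·g·y₁·y₂·(y₁ + y₂) = ½×32.2×2.50×8.25×10.8 = 3570.
q = √3570 = 59.7 ft²/s.
V₁ = q/y₁ = 59.7/2.50 = 23.9 ft/s.

V₁ = 23.9 ft/s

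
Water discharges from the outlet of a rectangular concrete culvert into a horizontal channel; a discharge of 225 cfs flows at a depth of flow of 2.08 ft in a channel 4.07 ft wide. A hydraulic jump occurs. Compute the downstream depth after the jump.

y₂ = 8.57 ft

q = Q/b = 225/4.07 = 55.3 ft²/s; V₁ = q/y₁ = 26.6 ft/s. Fr₁ = V₁/√(g·y₁) = 3.25.
Conjugate-depth relation: y₂/y₁ = ½[√(1 + 8Fr₁²) − 1] = ½[√85.38 − 1] = 4.12.
y₂ = 4.12 × 2.08 = 8.57 ft.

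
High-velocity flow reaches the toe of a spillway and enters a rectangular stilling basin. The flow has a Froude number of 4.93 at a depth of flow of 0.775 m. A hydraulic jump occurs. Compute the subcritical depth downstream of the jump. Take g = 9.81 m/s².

y₂ = 5.03 m

Fr₁ = 4.93 (given).
Conjugate-depth relation: y₂/y₁ = ½[√(1 + 8Fr₁²) − 1] = ½[√195.4 − 1] = 6.49.
y₂ = 6.49 × 0.775 = 5.03 m.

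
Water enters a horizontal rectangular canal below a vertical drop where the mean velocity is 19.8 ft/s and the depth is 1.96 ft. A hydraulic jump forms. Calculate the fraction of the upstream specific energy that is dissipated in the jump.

ΔE/E₁ = 0.174 (17.4%)

Fr₁ = V₁/√(g·y₁) = 19.8/√(32.2×1.96) = 2.49.
By Bélanger, y₂/y₁ = ½[√(1 + 8Fr₁²) − 1] = ½[√50.69 − 1] = 3.06.
y₂ = 3.06 × 1.96 = 6.00 ft.
E₁ = y₁ + V₁²/2g = 8.05 ft. ΔE = (y₂ − y₁)³/(4y₁y₂) = 1.40 ft. ΔE/E₁ = 1.40/8.05 = 0.174.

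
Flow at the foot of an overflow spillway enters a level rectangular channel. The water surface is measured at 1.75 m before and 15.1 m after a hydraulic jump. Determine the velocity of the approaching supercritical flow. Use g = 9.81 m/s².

For a rectangular channel the momentum equation gives q² = ½·g·y₁·y₂·(y₁ + y₂) = ½×9.81×1.75×15.1×16.9 = 2184.
q = √2184 = 46.7 m²/s.
V₁ = q/y₁ = 46.7/1.75 = 26.7 m/s.

V₁ = 26.7 m/s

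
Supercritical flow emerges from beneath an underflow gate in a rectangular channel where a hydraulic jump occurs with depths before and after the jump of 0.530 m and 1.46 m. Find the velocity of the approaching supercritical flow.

V₁ = 5.19 m/s

For a rectangular channel the momentum equation gives q² = ½·g·y₁·y₂·(y₁ + y₂) = ½×9.81×0.530×1.46×1.99 = 7.55.
q = √7.55 = 2.75 m²/s.
V₁ = q/y₁ = 2.75/0.530 = 5.19 m/s.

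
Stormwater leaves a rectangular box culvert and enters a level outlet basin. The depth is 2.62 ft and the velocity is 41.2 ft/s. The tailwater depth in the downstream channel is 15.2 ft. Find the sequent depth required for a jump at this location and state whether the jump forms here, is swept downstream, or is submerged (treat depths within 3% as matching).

y₂ = 15.4 ft; the jump forms here

Fr₁ = V₁/√(g·y₁) = 41.2/√(32.2×2.62) = 4.49.
From the momentum equation for a rectangular channel, y₂/y₁ = ½[√(1 + 8Fr₁²) − 1] = ½[√162.0 − 1] = 5.86.
y₂ = 5.86 × 2.62 = 15.4 ft.
Tailwater y_tw = 15.2 ft: y_tw ≈ y₂, so the jump forms here.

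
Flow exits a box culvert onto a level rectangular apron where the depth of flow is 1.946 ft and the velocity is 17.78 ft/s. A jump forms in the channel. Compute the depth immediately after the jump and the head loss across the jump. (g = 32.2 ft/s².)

Fr₁ = V₁/√(g·y₁) = 17.78/√(32.2×1.946) = 2.246.
From the momentum equation for a rectangular channel, y₂/y₁ = ½[√(1 + 8Fr₁²) − 1] = ½[√41.360 − 1] = 2.716.
y₂ = 2.716 × 1.946 = 5.285 ft.
Head loss: ΔE = (y₂ − y₁)³/(4y₁y₂) = (5.285 − 1.946)³/(4×1.946×5.285) = 37.21/41.13 = 0.9046 ft.

y₂ = 5.285 ft; ΔE = 0.9046 ft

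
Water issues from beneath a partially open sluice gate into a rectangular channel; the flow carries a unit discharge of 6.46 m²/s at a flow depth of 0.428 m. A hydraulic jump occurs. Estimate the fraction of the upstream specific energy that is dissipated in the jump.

V₁ = q/y₁ = 6.46/0.428 = 15.1 m/s. Fr₁ = V₁/√(g·y₁) = 15.1/√(9.81×0.428) = 7.37.
By Bélanger, y₂/y₁ = ½[√(1 + 8Fr₁²) − 1] = ½[√435.1 − 1] = 9.93.
y₂ = 9.93 × 0.428 = 4.25 m.
E₁ = y₁ + V₁²/2g = 12.0 m. ΔE = (y₂ − y₁)³/(4y₁y₂) = 7.67 m. ΔE/E₁ = 7.67/12.0 = 0.637.

ΔE/E₁ = 0.637 (63.7%)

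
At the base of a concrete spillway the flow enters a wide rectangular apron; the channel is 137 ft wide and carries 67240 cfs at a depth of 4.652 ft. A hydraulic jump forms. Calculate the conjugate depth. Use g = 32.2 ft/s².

y₂ = 54.43 ft

q = Q/b = 67240/137 = 490.8 ft²/s; V₁ = q/y₁ = 105.5 ft/s. Fr₁ = V₁/√(g·y₁) = 8.620.
Bélanger equation: y₂/y₁ = ½[√(1 + 8Fr₁²) − 1] = ½[√595.47 − 1] = 11.70.
y₂ = 11.70 × 4.652 = 54.43 ft.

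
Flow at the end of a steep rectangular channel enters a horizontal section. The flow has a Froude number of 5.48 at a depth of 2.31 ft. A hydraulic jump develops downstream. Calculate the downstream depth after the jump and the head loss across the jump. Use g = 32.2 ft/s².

y₂ = 16.8 ft; ΔE = 19.6 ft

Fr₁ = 5.48 (given).
From the momentum equation for a rectangular channel, y₂/y₁ = ½[√(1 + 8Fr₁²) − 1] = ½[√241.2 − 1] = 7.27.
y₂ = 7.27 × 2.31 = 16.8 ft.
Head loss: ΔE = (y₂ − y₁)³/(4y₁y₂) = (16.8 − 2.31)³/(4×2.31×16.8) = 3033/155 = 19.6 ft.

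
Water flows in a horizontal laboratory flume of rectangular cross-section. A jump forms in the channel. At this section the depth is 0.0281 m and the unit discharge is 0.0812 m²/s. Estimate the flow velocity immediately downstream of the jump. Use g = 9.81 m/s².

V₂ = 0.396 m/s

V₁ = q/y₁ = 0.0812/0.0281 = 2.89 m/s. Fr₁ = V₁/√(g·y₁) = 2.89/√(9.81×0.0281) = 5.50.
By Bélanger, y₂/y₁ = ½[√(1 + 8Fr₁²) − 1] = ½[√243.3 − 1] = 7.30.
y₂ = 7.30 × 0.0281 = 0.205 m.
V₂ = q/y₂ = 0.0812/0.205 = 0.396 m/s.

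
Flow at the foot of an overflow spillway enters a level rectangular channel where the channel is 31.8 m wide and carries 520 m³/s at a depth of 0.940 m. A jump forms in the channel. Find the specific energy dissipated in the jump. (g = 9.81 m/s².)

ΔE = 8.94 m

q = Q/b = 520/31.8 = 16.4 m²/s; V₁ = q/y₁ = 17.4 m/s. Fr₁ = V₁/√(g·y₁) = 5.73.
Bélanger equation: y₂/y₁ = ½[√(1 + 8Fr₁²) − 1] = ½[√263.5 − 1] = 7.62.
y₂ = 7.62 × 0.940 = 7.16 m.
Head loss: ΔE = (y₂ − y₁)³/(4y₁y₂) = (7.16 − 0.940)³/(4×0.940×7.16) = 241/26.9 = 8.94 m.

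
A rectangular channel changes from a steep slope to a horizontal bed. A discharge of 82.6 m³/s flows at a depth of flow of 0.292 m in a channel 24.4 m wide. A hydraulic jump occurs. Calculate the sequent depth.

y₂ = 2.69 m

q = Q/b = 82.6/24.4 = 3.39 m²/s; V₁ = q/y₁ = 11.6 m/s. Fr₁ = V₁/√(g·y₁) = 6.85.
Bélanger equation: y₂/y₁ = ½[√(1 + 8Fr₁²) − 1] = ½[√376.4 − 1] = 9.20.
y₂ = 9.20 × 0.292 = 2.69 m.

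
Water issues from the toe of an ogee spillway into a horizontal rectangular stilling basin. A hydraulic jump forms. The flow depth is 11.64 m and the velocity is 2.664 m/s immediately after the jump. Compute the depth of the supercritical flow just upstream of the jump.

Fr₂ = V₂/√(g·y₂) = 2.664/√(9.81×11.64) = 0.2493.
The Bélanger relation is symmetric: y₁/y₂ = ½[√(1 + 8Fr₂²) − 1] = ½[√1.4972 − 1] = 0.1118.
y₁ = 0.1118 × 11.64 = 1.301 m.

y₁ = 1.301 m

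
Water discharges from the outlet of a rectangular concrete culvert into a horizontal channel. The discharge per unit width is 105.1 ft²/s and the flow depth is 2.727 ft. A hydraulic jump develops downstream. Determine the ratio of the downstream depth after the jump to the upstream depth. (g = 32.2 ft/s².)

V₁ = q/y₁ = 105.1/2.727 = 38.54 ft/s. Fr₁ = V₁/√(g·y₁) = 38.54/√(32.2×2.727) = 4.113.
By Bélanger, y₂/y₁ = ½[√(1 + 8Fr₁²) − 1] = ½[√136.33 − 1] = 5.338.

y₂/y₁ = 5.338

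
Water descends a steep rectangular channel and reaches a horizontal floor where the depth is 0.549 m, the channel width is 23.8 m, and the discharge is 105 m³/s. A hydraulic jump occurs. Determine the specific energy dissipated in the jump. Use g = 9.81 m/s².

q = Q/b = 105/23.8 = 4.41 m²/s; V₁ = q/y₁ = 8.04 m/s. Fr₁ = V₁/√(g·y₁) = 3.46.
Conjugate-depth relation: y₂/y₁ = ½[√(1 + 8Fr₁²) − 1] = ½[√96.92 − 1] = 4.42.
y₂ = 4.42 × 0.549 = 2.43 m.
V₂ = q/y₂ = 4.41/2.43 = 1.82 m/s. E₁ = y₁ + V₁²/2g = 3.84 m; E₂ = y₂ + V₂²/2g = 2.60 m. ΔE = E₁ − E₂ = 1.24 m.

ΔE = 1.24 m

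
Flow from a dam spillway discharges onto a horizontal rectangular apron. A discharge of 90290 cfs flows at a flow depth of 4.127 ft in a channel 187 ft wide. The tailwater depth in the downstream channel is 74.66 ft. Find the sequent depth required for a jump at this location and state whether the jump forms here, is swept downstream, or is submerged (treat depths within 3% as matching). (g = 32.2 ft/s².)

y₂ = 57.21 ft; the jump is submerged

q = Q/b = 90290/187 = 482.8 ft²/s; V₁ = q/y₁ = 117.0 ft/s. Fr₁ = V₁/√(g·y₁) = 10.15.
Sequent-depth ratio: y₂/y₁ = ½[√(1 + 8Fr₁²) − 1] = ½[√825.00 − 1] = 13.86.
y₂ = 13.86 × 4.127 = 57.21 ft.
Tailwater y_tw = 74.66 ft: y_tw > y₂, so the jump is submerged.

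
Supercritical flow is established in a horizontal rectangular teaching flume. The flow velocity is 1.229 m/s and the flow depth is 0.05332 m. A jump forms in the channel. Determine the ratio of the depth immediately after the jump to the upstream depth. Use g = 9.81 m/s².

y₂/y₁ = 1.955

Fr₁ = V₁/√(g·y₁) = 1.229/√(9.81×0.05332) = 1.699.
Conjugate-depth relation: y₂/y₁ = ½[√(1 + 8Fr₁²) − 1] = ½[√24.101 − 1] = 1.955.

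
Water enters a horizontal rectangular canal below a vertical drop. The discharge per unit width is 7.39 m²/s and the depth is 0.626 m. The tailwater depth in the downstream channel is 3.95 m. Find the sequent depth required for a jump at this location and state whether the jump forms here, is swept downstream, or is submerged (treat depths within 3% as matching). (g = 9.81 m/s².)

y₂ = 3.92 m; the jump forms here

V₁ = q/y₁ = 7.39/0.626 = 11.8 m/s. Fr₁ = V₁/√(g·y₁) = 11.8/√(9.81×0.626) = 4.76.
By Bélanger, y₂/y₁ = ½[√(1 + 8Fr₁²) − 1] = ½[√182.5 − 1] = 6.26.
y₂ = 6.26 × 0.626 = 3.92 m.
Tailwater y_tw = 3.95 m: y_tw ≈ y₂, so the jump forms here.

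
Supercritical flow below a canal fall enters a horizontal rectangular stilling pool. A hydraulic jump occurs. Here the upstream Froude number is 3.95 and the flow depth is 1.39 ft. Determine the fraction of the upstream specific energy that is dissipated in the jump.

ΔE/E₁ = 0.386 (38.6%)

Fr₁ = 3.95 (given).
Conjugate-depth relation: y₂/y₁ = ½[√(1 + 8Fr₁²) − 1] = ½[√125.8 − 1] = 5.11.
y₂ = 5.11 × 1.39 = 7.10 ft.
E₁ = y₁(1 + Fr₁²/2) = 1.39×(1 + 3.95²/2) = 12.2 ft. ΔE = (y₂ − y₁)³/(4y₁y₂) = 4.72 ft. ΔE/E₁ = 4.72/12.2 = 0.386.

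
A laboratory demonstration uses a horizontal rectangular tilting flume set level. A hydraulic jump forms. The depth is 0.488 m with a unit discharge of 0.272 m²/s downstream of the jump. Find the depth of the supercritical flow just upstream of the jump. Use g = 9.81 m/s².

V₂ = q/y₂ = 0.272/0.488 = 0.557 m/s; Fr₂ = V₂/√(g·y₂) = 0.255.
Applying the sequent-depth relation in reverse, y₁/y₂ = ½[√(1 + 8Fr₂²) − 1] = ½[√1.519 − 1] = 0.116.
y₁ = 0.116 × 0.488 = 0.0567 m.

y₁ = 0.0567 m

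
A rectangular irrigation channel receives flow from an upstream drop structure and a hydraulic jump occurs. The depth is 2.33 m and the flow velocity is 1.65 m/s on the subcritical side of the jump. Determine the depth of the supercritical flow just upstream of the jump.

Fr₂ = V₂/√(g·y₂) = 1.65/√(9.81×2.33) = 0.345.
Applying the sequent-depth relation in reverse, y₁/y₂ = ½[√(1 + 8Fr₂²) − 1] = ½[√1.953 − 1] = 0.199.
y₁ = 0.199 × 2.33 = 0.463 m.

y₁ = 0.463 m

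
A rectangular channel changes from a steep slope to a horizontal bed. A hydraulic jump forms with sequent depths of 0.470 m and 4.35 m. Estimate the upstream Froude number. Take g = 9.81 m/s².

For a rectangular channel the momentum equation gives q² = ½·g·y₁·y₂·(y₁ + y₂) = ½×9.81×0.470×4.35×4.82 = 48.3.
q = √48.3 = 6.95 m²/s.
V₁ = q/y₁ = 14.8 m/s; Fr₁ = V₁/√(g·y₁) = 6.89.

Fr₁ = 6.89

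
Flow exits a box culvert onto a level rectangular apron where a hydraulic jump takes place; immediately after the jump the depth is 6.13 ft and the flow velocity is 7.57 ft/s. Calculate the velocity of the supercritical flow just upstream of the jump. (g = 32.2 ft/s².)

Fr₂ = V₂/√(g·y₂) = 7.57/√(32.2×6.13) = 0.539.
Applying the sequent-depth relation in reverse, y₁/y₂ = ½[√(1 + 8Fr₂²) − 1] = ½[√3.323 − 1] = 0.411.
y₁ = 0.411 × 6.13 = 2.52 ft.
V₁ = q/y₁ = 46.4/2.52 = 18.4 ft/s.

V₁ = 18.4 ft/s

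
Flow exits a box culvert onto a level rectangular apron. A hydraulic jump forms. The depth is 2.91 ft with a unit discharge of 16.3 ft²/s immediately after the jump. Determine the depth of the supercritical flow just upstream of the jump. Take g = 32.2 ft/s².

V₂ = q/y₂ = 16.3/2.91 = 5.60 ft/s; Fr₂ = V₂/√(g·y₂) = 0.579.
The Bélanger relation is symmetric: y₁/y₂ = ½[√(1 + 8Fr₂²) − 1] = ½[√3.679 − 1] = 0.459.
y₁ = 0.459 × 2.91 = 1.34 ft.

y₁ = 1.34 ft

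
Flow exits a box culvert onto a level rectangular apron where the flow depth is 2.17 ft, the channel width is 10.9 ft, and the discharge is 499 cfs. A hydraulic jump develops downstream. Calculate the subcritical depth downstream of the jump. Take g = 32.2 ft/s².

y₂ = 6.74 ft

q = Q/b = 499/10.9 = 45.8 ft²/s; V₁ = q/y₁ = 21.1 ft/s. Fr₁ = V₁/√(g·y₁) = 2.52.
By Bélanger, y₂/y₁ = ½[√(1 + 8Fr₁²) − 1] = ½[√51.96 − 1] = 3.10.
y₂ = 3.10 × 2.17 = 6.74 ft.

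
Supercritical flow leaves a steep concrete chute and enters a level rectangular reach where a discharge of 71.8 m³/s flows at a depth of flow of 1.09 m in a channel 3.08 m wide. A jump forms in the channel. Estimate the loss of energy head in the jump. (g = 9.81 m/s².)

q = Q/b = 71.8/3.08 = 23.3 m²/s; V₁ = q/y₁ = 21.4 m/s. Fr₁ = V₁/√(g·y₁) = 6.54.
Bélanger equation: y₂/y₁ = ½[√(1 + 8Fr₁²) − 1] = ½[√343.2 − 1] = 8.76.
y₂ = 8.76 × 1.09 = 9.55 m.
V₂ = q/y₂ = 23.3/9.55 = 2.44 m/s. E₁ = y₁ + V₁²/2g = 24.4 m; E₂ = y₂ + V₂²/2g = 9.86 m. ΔE = E₁ − E₂ = 14.5 m.

ΔE = 14.5 m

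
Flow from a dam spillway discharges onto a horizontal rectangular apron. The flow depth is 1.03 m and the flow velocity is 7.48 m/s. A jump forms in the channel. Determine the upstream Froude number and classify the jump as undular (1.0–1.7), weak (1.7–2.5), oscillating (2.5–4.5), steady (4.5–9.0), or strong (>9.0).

Fr₁ = V₁/√(g·y₁) = 7.48/√(9.81×1.03) = 2.35.
Fr₁ = 2.35 lies in the weak range.

Fr₁ = 2.35; weak jump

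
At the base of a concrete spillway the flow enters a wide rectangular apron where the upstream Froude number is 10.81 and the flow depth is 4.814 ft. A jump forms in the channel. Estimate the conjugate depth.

y₂ = 71.23 ft

Fr₁ = 10.81 (given).
From the momentum equation for a rectangular channel, y₂/y₁ = ½[√(1 + 8Fr₁²) − 1] = ½[√935.85 − 1] = 14.80.
y₂ = 14.80 × 4.814 = 71.23 ft.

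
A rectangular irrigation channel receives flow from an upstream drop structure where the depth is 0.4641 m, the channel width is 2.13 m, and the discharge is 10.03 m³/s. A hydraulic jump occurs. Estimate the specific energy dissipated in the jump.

q = Q/b = 10.03/2.13 = 4.709 m²/s; V₁ = q/y₁ = 10.15 m/s. Fr₁ = V₁/√(g·y₁) = 4.755.
Sequent-depth ratio: y₂/y₁ = ½[√(1 + 8Fr₁²) − 1] = ½[√181.90 − 1] = 6.243.
y₂ = 6.243 × 0.4641 = 2.898 m.
V₂ = q/y₂ = 4.709/2.898 = 1.625 m/s. E₁ = y₁ + V₁²/2g = 5.711 m; E₂ = y₂ + V₂²/2g = 3.032 m. ΔE = E₁ − E₂ = 2.679 m.

ΔE = 2.679 m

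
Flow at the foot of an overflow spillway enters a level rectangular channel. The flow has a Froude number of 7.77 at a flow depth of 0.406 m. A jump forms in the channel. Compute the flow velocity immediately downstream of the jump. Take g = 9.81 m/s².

V₂ = 1.48 m/s

Fr₁ = 7.77 (given).
Conjugate-depth relation: y₂/y₁ = ½[√(1 + 8Fr₁²) − 1] = ½[√484.0 − 1] = 10.5.
y₂ = 10.5 × 0.406 = 4.26 m.
V₁ = Fr₁·√(g·y₁) = 7.77×√(9.81×0.406) = 15.5 m/s; q = V₁·y₁ = 6.30 m²/s.
V₂ = q/y₂ = 6.30/4.26 = 1.48 m/s.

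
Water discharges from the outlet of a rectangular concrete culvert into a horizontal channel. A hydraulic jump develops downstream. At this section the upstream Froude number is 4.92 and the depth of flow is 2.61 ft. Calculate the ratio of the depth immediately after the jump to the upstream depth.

y₂/y₁ = 6.48

Fr₁ = 4.92 (given).
By Bélanger, y₂/y₁ = ½[√(1 + 8Fr₁²) − 1] = ½[√194.7 − 1] = 6.48.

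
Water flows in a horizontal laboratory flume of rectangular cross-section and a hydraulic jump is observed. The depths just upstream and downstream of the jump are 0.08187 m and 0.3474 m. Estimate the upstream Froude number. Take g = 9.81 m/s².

Fr₁ = 3.335

For a rectangular channel the momentum equation gives q² = ½·g·y₁·y₂·(y₁ + y₂) = ½×9.81×0.08187×0.3474×0.4293 = 0.05989.
q = √0.05989 = 0.2447 m²/s.
V₁ = q/y₁ = 2.989 m/s; Fr₁ = V₁/√(g·y₁) = 3.335.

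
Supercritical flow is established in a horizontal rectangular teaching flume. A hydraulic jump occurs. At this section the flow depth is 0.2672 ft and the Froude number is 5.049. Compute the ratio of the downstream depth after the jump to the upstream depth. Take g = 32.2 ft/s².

y₂/y₁ = 6.658

Fr₁ = 5.049 (given).
Sequent-depth ratio: y₂/y₁ = ½[√(1 + 8Fr₁²) − 1] = ½[√204.94 − 1] = 6.658.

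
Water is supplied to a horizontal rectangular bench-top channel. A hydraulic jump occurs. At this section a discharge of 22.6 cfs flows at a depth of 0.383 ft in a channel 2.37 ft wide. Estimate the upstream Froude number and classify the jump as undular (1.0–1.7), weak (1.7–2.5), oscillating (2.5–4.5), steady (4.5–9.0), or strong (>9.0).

Fr₁ = 7.09; steady jump

q = Q/b = 22.6/2.37 = 9.54 ft²/s; V₁ = q/y₁ = 24.9 ft/s. Fr₁ = V₁/√(g·y₁) = 7.09.
Fr₁ = 7.09 lies in the steady range.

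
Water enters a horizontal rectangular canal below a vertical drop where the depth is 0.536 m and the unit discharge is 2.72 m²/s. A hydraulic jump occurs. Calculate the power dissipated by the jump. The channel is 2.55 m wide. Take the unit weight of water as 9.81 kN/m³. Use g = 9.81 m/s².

P = 15.9 kW

V₁ = q/y₁ = 2.72/0.536 = 5.07 m/s. Fr₁ = V₁/√(g·y₁) = 5.07/√(9.81×0.536) = 2.21.
By Bélanger, y₂/y₁ = ½[√(1 + 8Fr₁²) − 1] = ½[√40.18 − 1] = 2.67.
y₂ = 2.67 × 0.536 = 1.43 m.
V₂ = q/y₂ = 2.72/1.43 = 1.90 m/s. E₁ = y₁ + V₁²/2g = 1.85 m; E₂ = y₂ + V₂²/2g = 1.61 m. ΔE = E₁ − E₂ = 0.234 m.
Q = q·b = 2.72 × 2.55 = 6.94 m³/s. P = γ·Q·ΔE = 9.81 × 6.94 × 0.234 = 15.9 kW.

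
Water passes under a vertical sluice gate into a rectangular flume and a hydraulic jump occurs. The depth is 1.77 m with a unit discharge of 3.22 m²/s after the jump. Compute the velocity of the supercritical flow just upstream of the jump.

V₁ = 6.18 m/s

V₂ = q/y₂ = 3.22/1.77 = 1.82 m/s; Fr₂ = V₂/√(g·y₂) = 0.437.
The Bélanger relation is symmetric: y₁/y₂ = ½[√(1 + 8Fr₂²) − 1] = ½[√2.525 − 1] = 0.294.
y₁ = 0.294 × 1.77 = 0.521 m.
V₁ = q/y₁ = 3.22/0.521 = 6.18 m/s.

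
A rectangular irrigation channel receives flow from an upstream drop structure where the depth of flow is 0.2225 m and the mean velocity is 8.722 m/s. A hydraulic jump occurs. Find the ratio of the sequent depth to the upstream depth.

Fr₁ = V₁/√(g·y₁) = 8.722/√(9.81×0.2225) = 5.904.
By Bélanger, y₂/y₁ = ½[√(1 + 8Fr₁²) − 1] = ½[√279.82 − 1] = 7.864.

y₂/y₁ = 7.864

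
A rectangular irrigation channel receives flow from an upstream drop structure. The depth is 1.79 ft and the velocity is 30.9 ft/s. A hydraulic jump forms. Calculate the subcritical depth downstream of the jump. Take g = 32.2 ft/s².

Fr₁ = V₁/√(g·y₁) = 30.9/√(32.2×1.79) = 4.07.
From the momentum equation for a rectangular channel, y₂/y₁ = ½[√(1 + 8Fr₁²) − 1] = ½[√133.5 − 1] = 5.28.
y₂ = 5.28 × 1.79 = 9.45 ft.

y₂ = 9.45 ft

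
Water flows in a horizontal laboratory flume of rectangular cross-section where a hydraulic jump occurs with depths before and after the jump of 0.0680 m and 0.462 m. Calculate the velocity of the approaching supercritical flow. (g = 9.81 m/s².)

For a rectangular channel the momentum equation gives q² = ½·g·y₁·y₂·(y₁ + y₂) = ½×9.81×0.0680×0.462×0.530 = 0.0817.
q = √0.0817 = 0.286 m²/s.
V₁ = q/y₁ = 0.286/0.0680 = 4.20 m/s.

V₁ = 4.20 m/s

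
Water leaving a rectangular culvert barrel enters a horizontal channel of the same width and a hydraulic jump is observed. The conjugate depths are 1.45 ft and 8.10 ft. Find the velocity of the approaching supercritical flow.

V₁ = 29.3 ft/s

For a rectangular channel the momentum equation gives q² = ½·g·y₁·y₂·(y₁ + y₂) = ½×32.2×1.45×8.10×9.55 = 1806.
q = √1806 = 42.5 ft²/s.
V₁ = q/y₁ = 42.5/1.45 = 29.3 ft/s.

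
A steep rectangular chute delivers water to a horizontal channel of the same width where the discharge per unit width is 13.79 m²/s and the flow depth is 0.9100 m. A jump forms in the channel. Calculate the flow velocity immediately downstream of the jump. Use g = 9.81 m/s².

V₁ = q/y₁ = 13.79/0.9100 = 15.15 m/s. Fr₁ = V₁/√(g·y₁) = 15.15/√(9.81×0.9100) = 5.072.
Conjugate-depth relation: y₂/y₁ = ½[√(1 + 8Fr₁²) − 1] = ½[√206.79 − 1] = 6.690.
y₂ = 6.690 × 0.9100 = 6.088 m.
V₂ = q/y₂ = 13.79/6.088 = 2.265 m/s.

V₂ = 2.265 m/s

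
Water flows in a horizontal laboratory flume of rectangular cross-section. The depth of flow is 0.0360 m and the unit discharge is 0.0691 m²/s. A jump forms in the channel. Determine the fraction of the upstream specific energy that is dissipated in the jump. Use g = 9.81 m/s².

V₁ = q/y₁ = 0.0691/0.0360 = 1.92 m/s. Fr₁ = V₁/√(g·y₁) = 1.92/√(9.81×0.0360) = 3.23.
Conjugate-depth relation: y₂/y₁ = ½[√(1 + 8Fr₁²) − 1] = ½[√84.46 − 1] = 4.10.
y₂ = 4.10 × 0.0360 = 0.147 m.
E₁ = y₁ + V₁²/2g = 0.224 m. ΔE = (y₂ − y₁)³/(4y₁y₂) = 0.0652 m. ΔE/E₁ = 0.0652/0.224 = 0.291.

ΔE/E₁ = 0.291 (29.1%)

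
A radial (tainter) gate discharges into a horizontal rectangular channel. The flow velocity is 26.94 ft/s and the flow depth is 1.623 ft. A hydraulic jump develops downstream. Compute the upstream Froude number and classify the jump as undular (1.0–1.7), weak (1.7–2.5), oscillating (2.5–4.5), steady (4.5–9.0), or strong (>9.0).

Fr₁ = V₁/√(g·y₁) = 26.94/√(32.2×1.623) = 3.727.
Fr₁ = 3.727 lies in the oscillating range.

Fr₁ = 3.727; oscillating jump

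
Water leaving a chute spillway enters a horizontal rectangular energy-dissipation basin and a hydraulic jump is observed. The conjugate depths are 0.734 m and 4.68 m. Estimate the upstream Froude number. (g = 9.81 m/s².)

Fr₁ = 4.85

For a rectangular channel the momentum equation gives q² = ½·g·y₁·y₂·(y₁ + y₂) = ½×9.81×0.734×4.68×5.41 = 91.2.
q = √91.2 = 9.55 m²/s.
V₁ = q/y₁ = 13.0 m/s; Fr₁ = V₁/√(g·y₁) = 4.85.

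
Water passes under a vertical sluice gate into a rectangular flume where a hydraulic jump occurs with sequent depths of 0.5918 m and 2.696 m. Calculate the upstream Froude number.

Fr₁ = 3.557

For a rectangular channel the momentum equation gives q² = ½·g·y₁·y₂·(y₁ + y₂) = ½×9.81×0.5918×2.696×3.288 = 25.73.
q = √25.73 = 5.072 m²/s.
V₁ = q/y₁ = 8.571 m/s; Fr₁ = V₁/√(g·y₁) = 3.557.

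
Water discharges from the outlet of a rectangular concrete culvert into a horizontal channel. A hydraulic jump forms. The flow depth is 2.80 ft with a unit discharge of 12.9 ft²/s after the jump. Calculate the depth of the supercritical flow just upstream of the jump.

y₁ = 0.977 ft

V₂ = q/y₂ = 12.9/2.80 = 4.61 ft/s; Fr₂ = V₂/√(g·y₂) = 0.485.
The Bélanger relation is symmetric: y₁/y₂ = ½[√(1 + 8Fr₂²) − 1] = ½[√2.883 − 1] = 0.349.
y₁ = 0.349 × 2.80 = 0.977 ft.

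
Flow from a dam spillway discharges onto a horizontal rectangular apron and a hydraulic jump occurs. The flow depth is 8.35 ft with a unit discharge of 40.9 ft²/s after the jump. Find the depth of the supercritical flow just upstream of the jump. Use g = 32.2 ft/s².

V₂ = q/y₂ = 40.9/8.35 = 4.90 ft/s; Fr₂ = V₂/√(g·y₂) = 0.299.
Since the conjugate-depth ratio holds either way, y₁/y₂ = ½[√(1 + 8Fr₂²) − 1] = ½[√1.714 − 1] = 0.155.
y₁ = 0.155 × 8.35 = 1.29 ft.

y₁ = 1.29 ft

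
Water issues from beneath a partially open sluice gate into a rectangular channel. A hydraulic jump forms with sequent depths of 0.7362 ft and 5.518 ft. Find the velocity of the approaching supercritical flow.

For a rectangular channel the momentum equation gives q² = ½·g·y₁·y₂·(y₁ + y₂) = ½×32.2×0.7362×5.518×6.254 = 409.0.
q = √409.0 = 20.22 ft²/s.
V₁ = q/y₁ = 20.22/0.7362 = 27.47 ft/s.

V₁ = 27.47 ft/s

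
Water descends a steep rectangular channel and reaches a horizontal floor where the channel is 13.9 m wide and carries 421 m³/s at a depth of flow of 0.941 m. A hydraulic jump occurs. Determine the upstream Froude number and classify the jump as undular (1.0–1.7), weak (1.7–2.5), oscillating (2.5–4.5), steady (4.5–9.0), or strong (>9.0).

q = Q/b = 421/13.9 = 30.3 m²/s; V₁ = q/y₁ = 32.2 m/s. Fr₁ = V₁/√(g·y₁) = 10.6.
Fr₁ = 10.6 lies in the strong range.

Fr₁ = 10.6; strong jump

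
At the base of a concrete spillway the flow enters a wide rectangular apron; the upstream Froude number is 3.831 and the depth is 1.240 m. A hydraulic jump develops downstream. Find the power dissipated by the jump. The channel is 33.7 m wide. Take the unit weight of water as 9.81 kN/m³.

Fr₁ = 3.831 (given).
Bélanger equation: y₂/y₁ = ½[√(1 + 8Fr₁²) − 1] = ½[√118.41 − 1] = 4.941.
y₂ = 4.941 × 1.240 = 6.127 m.
Head loss: ΔE = (y₂ − y₁)³/(4y₁y₂) = (6.127 − 1.240)³/(4×1.240×6.127) = 116.7/30.39 = 3.840 m.
V₁ = Fr₁·√(g·y₁) = 3.831×√(9.81×1.240) = 13.36 m/s; q = V₁·y₁ = 16.57 m²/s. Q = q·b = 16.57 × 33.7 = 558.4 m³/s. P = γ·Q·ΔE = 9.81 × 558.4 × 3.840 = 21034 kW.

P = 21034 kW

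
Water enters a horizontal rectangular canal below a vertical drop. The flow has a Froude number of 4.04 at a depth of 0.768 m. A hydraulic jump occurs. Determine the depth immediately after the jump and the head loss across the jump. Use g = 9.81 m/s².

y₂ = 4.02 m; ΔE = 2.79 m

Fr₁ = 4.04 (given).
Sequent-depth ratio: y₂/y₁ = ½[√(1 + 8Fr₁²) − 1] = ½[√131.6 − 1] = 5.24.
y₂ = 5.24 × 0.768 = 4.02 m.
Head loss: ΔE = (y₂ − y₁)³/(4y₁y₂) = (4.02 − 0.768)³/(4×0.768×4.02) = 34.4/12.4 = 2.79 m.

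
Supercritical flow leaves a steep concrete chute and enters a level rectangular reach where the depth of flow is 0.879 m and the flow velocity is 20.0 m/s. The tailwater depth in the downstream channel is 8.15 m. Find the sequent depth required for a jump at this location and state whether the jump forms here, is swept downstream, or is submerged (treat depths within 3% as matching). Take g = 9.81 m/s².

Fr₁ = V₁/√(g·y₁) = 20.0/√(9.81×0.879) = 6.81.
From the momentum equation for a rectangular channel, y₂/y₁ = ½[√(1 + 8Fr₁²) − 1] = ½[√372.1 − 1] = 9.14.
y₂ = 9.14 × 0.879 = 8.04 m.
Tailwater y_tw = 8.15 m: y_tw ≈ y₂, so the jump forms here.

y₂ = 8.04 m; the jump forms here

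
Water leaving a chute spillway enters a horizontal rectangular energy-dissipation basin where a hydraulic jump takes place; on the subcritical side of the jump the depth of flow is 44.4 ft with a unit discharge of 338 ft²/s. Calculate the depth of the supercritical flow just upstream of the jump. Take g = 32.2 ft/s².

V₂ = q/y₂ = 338/44.4 = 7.61 ft/s; Fr₂ = V₂/√(g·y₂) = 0.201.
Applying the sequent-depth relation in reverse, y₁/y₂ = ½[√(1 + 8Fr₂²) − 1] = ½[√1.324 − 1] = 0.0754.
y₁ = 0.0754 × 44.4 = 3.35 ft.

y₁ = 3.35 ft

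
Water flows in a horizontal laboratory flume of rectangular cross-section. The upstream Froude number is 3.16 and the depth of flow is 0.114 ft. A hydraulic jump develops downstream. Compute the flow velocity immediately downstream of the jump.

Fr₁ = 3.16 (given).
By Bélanger, y₂/y₁ = ½[√(1 + 8Fr₁²) − 1] = ½[√80.88 − 1] = 4.00.
y₂ = 4.00 × 0.114 = 0.456 ft.
V₁ = Fr₁·√(g·y₁) = 3.16×√(32.2×0.114) = 6.05 ft/s; q = V₁·y₁ = 0.690 ft²/s.
V₂ = q/y₂ = 0.690/0.456 = 1.51 ft/s.

V₂ = 1.51 ft/s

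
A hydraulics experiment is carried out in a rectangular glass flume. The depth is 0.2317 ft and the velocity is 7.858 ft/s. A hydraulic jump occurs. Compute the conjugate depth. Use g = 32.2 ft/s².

Fr₁ = V₁/√(g·y₁) = 7.858/√(32.2×0.2317) = 2.877.
By Bélanger, y₂/y₁ = ½[√(1 + 8Fr₁²) − 1] = ½[√67.211 − 1] = 3.599.
y₂ = 3.599 × 0.2317 = 0.8339 ft.

y₂ = 0.8339 ft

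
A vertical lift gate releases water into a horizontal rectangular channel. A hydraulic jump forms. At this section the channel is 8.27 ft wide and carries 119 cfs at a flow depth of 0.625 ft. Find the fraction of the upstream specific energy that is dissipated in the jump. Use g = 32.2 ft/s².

q = Q/b = 119/8.27 = 14.4 ft²/s; V₁ = q/y₁ = 23.0 ft/s. Fr₁ = V₁/√(g·y₁) = 5.13.
Conjugate-depth relation: y₂/y₁ = ½[√(1 + 8Fr₁²) − 1] = ½[√211.7 − 1] = 6.78.
y₂ = 6.78 × 0.625 = 4.23 ft.
E₁ = y₁ + V₁²/2g = 8.86 ft. ΔE = (y₂ − y₁)³/(4y₁y₂) = 4.44 ft. ΔE/E₁ = 4.44/8.86 = 0.502.

ΔE/E₁ = 0.502 (50.2%)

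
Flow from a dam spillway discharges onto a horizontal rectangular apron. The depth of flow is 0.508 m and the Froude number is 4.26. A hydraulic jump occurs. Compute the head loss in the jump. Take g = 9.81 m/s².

ΔE = 2.15 m

Fr₁ = 4.26 (given).
Conjugate-depth relation: y₂/y₁ = ½[√(1 + 8Fr₁²) − 1] = ½[√146.2 − 1] = 5.55.
y₂ = 5.55 × 0.508 = 2.82 m.
V₁ = Fr₁·√(g·y₁) = 4.26×√(9.81×0.508) = 9.51 m/s; q = V₁·y₁ = 4.83 m²/s. V₂ = q/y₂ = 4.83/2.82 = 1.71 m/s. E₁ = y₁ + V₁²/2g = 5.12 m; E₂ = y₂ + V₂²/2g = 2.97 m. ΔE = E₁ − E₂ = 2.15 m.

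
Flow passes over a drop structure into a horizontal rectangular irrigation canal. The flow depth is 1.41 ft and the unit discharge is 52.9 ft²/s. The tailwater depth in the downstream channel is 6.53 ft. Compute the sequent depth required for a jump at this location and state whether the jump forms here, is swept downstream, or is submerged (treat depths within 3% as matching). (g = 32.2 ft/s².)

y₂ = 10.4 ft; the jump is swept downstream

V₁ = q/y₁ = 52.9/1.41 = 37.5 ft/s. Fr₁ = V₁/√(g·y₁) = 37.5/√(32.2×1.41) = 5.57.
Conjugate-depth relation: y₂/y₁ = ½[√(1 + 8Fr₁²) − 1] = ½[√249.0 − 1] = 7.39.
y₂ = 7.39 × 1.41 = 10.4 ft.
Tailwater y_tw = 6.53 ft: y_tw < y₂, so the jump is swept downstream.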